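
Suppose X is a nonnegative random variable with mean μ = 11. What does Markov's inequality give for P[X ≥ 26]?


μ = E[X] = 11, a = 26.
Markov: P[X ≥ 26] ≤ μ/a = (11)/26 = 11/26.
Numerically: ≈ 0.42308.
(Since a = 26 > μ = 11.00000, the bound 11/26 is < 1 and informative.)

P[X ≥ 26] ≤ 11/26 ≈ 0.42308.


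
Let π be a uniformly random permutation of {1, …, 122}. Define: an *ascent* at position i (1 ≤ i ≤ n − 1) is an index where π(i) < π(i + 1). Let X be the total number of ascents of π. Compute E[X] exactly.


Write X = Σ X_I over i = 1, …, 121, with X_I the indicator of one ascent.
There are 121 indicators.
For each fixed i, the pair (π(i), π(i+1)) is a uniformly random ordered pair of distinct values from {1, …, 122}; by symmetry P[π(i) < π(i+1)] = 1/2.
By linearity: E[X] = 121 · (1/2) = (122 − 1) · (1/2) = 121/2 ≈ 60.5000.

E[X] = 121/2 = 60.5000.


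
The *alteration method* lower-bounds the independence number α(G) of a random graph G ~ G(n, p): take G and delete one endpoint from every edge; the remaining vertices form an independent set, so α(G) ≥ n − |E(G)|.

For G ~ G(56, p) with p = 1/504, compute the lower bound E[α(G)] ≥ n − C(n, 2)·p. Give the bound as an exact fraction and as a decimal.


E[|E(G)|] = C(56, 2)·p = 1540 · (1/504) = 55/18.
E[α(G)] ≥ n − E[|E(G)|] = 56 − 55/18 = 953/18.
Numerically: ≈ 52.94444.
(This is only a lower bound; the true E[α(G)] may be larger.)

E[α(G)] ≥ 953/18 ≈ 52.94444.


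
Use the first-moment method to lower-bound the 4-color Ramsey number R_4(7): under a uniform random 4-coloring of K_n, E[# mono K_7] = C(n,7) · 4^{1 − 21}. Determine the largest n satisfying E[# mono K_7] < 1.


We need C(n, 7) · 4^{1 − 21} < 1, i.e. C(n, 7) < 4^{21 − 1} = 1099511627776.
Check values of n near the boundary:
  n = 179: C(179, 7) = 1037437234460; 1037437234460 < 1099511627776? YES
  n = 180: C(180, 7) = 1079414463600; 1079414463600 < 1099511627776? YES
  n = 181: C(181, 7) = 1122839183400; 1122839183400 < 1099511627776? NO
  n = 182: C(182, 7) = 1167752750736; 1167752750736 < 1099511627776? NO
  n = 183: C(183, 7) = 1214197462413; 1214197462413 < 1099511627776? NO
The largest n with C(n, 7) < 1099511627776 is n = 180 (where E[X] = 67463403975/68719476736 ≈ 0.982). Hence R_4(7) > 180, i.e. R_4(7) ≥ 181.

Largest n = 180; hence R_4(7) > 180.


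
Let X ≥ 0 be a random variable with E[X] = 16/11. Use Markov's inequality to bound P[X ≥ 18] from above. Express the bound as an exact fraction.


μ = E[X] = 16/11, a = 18.
Markov: P[X ≥ 18] ≤ μ/a = (16/11)/18 = 8/99.
Numerically: ≈ 0.0808.
(Since a = 18 > μ = 1.4545, the bound 8/99 is < 1 and informative.)

P[X ≥ 18] ≤ 8/99 ≈ 0.0808.


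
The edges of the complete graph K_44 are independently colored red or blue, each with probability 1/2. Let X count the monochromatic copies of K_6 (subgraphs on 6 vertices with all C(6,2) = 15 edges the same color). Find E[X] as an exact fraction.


Let X = Σ_S X_S over the C(44, 6) = 7059052 subsets S of size 6, where X_S = 1 if the K_6 on S is monochromatic.
For a fixed S, the K_6 on S has C(6, 2) = 15 edges. P[all 15 edges red] = (1/2)^15, and likewise for blue, so P[monochromatic] = 2·(1/2)^15 = 2^{1 − 15} = 1/16384.
By linearity: E[X] = C(44, 6) · 2^{1 − 15} = 7059052 · 1/16384 = 1764763/4096.
Numerically: E[X] ≈ 430.8503.

E[X] = C(44,6)·2^(1−C(6,2)) = 1764763/4096 ≈ 430.8503.


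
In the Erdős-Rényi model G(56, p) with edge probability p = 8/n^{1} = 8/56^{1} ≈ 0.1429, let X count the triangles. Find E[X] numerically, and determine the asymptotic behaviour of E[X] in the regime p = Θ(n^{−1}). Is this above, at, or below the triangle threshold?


Number of potential triangles: C(56, 3) = 27720.
Each occurs with probability p³ ≈ (0.1429)³ ≈ 2.915452e-03.
By linearity: E[X] = C(56, 3)·p³ ≈ 27720 · 2.915452e-03 ≈ 80.8163.
Here α = 1, so p = 8/n is exactly at the triangle threshold p ~ 1/n. Asymptotically E[X] → c³/6 = 8³/6 = 256/3 ≈ 85.3333, a bounded constant. In this regime the triangle count is asymptotically Poisson(c³/6).

E[X] ≈ 80.8163; in regime p = Θ(1/n^{1}) E[X] stays bounded (at the triangle threshold p ~ 1/n).


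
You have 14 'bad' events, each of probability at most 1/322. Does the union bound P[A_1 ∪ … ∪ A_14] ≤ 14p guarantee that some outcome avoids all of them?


Union bound: P[∪_{i=1}^{14} A_i] ≤ Σ_i P[A_i] ≤ 14·p = 14·(1/322) = 1/23.
Numerically: 1/23 ≈ 0.043478.
Is 1/23 < 1? YES.
Since P[∪ A_i] ≤ 1/23 < 1, the complement has P[∩ A_i^c] ≥ 1 − 1/23 = 22/23 > 0, so some outcome avoids every A_i.

14·p = 1/23 ≈ 0.043478; existence CERTIFIED by the union bound.


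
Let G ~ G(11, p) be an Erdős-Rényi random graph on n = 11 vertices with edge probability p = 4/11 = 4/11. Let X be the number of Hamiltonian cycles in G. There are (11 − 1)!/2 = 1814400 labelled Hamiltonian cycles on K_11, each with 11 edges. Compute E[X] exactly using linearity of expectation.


K_11 has (11 − 1)!/2 = 1814400 labelled Hamiltonian cycles.
For each such Hamiltonian cycle H, let X_H = 1 if all 11 edges of H are present in G. Then P[X_H = 1] = p^{11} = (4/11)^{11} = 4194304/285311670611.
By linearity: E[X] = Σ_H E[X_H] = 1814400 · p^{11} = 1814400 · 4194304/285311670611 = 7610145177600/285311670611.
Numerically: E[X] ≈ 26.6731.

E[X] = 1814400 · (4/11)^{11} = 7610145177600/285311670611 ≈ 26.6731.


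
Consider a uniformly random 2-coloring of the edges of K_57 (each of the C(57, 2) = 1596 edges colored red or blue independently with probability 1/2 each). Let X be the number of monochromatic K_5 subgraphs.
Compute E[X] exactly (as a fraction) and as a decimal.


Let X = Σ_S X_S over the C(57, 5) = 4187106 subsets S of size 5, where X_S = 1 if the K_5 on S is monochromatic.
For a fixed S, the K_5 on S has C(5, 2) = 10 edges. P[all 10 edges red] = (1/2)^10, and likewise for blue, so P[monochromatic] = 2·(1/2)^10 = 2^{1 − 10} = 1/512.
By linearity of expectation: E[X] = C(57, 5) · 2^{1 − 10} = 4187106 · 1/512 = 2093553/256.
Numerically: E[X] ≈ 8177.9414.

E[X] = C(57,5)·2^(1−C(5,2)) = 2093553/256 ≈ 8177.9414.


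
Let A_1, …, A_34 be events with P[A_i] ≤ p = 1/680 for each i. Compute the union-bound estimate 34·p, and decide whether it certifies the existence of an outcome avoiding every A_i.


Union bound: P[∪_{i=1}^{34} A_i] ≤ Σ_i P[A_i] ≤ 34·p = 34·(1/680) = 1/20.
Numerically: 1/20 ≈ 0.050.
Is 1/20 < 1? YES.
Since P[∪ A_i] ≤ 1/20 < 1, the complement has P[∩ A_i^c] ≥ 1 − 1/20 = 19/20 > 0, so some outcome avoids every A_i.

34·p = 1/20 ≈ 0.050; existence CERTIFIED by the union bound.


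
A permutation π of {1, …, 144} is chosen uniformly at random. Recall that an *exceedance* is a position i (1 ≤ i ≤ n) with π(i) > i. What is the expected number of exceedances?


Write X = Σ_{i=1}^{144} X_i, where X_i = 1_{π(i) > i}.
For each fixed i, π(i) is uniform over {1, …, 144} (marginal of a uniform permutation), so P[π(i) > i] = (n − i)/n. Summing: Σ_{i=1}^{144} (n − i)/n = (0 + 1 + … + 143)/144 = 144(144 − 1)/(2·144) = (144 − 1)/2.
Hence E[X] = Σ_{i=1}^{144} (144 − i)/144 = 143/2 ≈ 71.500000.

E[X] = 143/2 = 71.500000.


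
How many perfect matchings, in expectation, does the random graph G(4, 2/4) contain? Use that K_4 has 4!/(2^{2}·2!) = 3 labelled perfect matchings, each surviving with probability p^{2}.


K_4 has 4!/(2^{2}·2!) = 3 labelled perfect matchings.
For each such perfect matching H, let X_H = 1 if all 2 edges of H are present in G. Then P[X_H = 1] = p^{2} = (1/2)^{2} = 1/4.
By linearity: E[X] = Σ_H E[X_H] = 3 · p^{2} = 3 · 1/4 = 3/4.
Numerically: E[X] ≈ 0.75.

E[X] = 3 · (1/2)^{2} = 3/4 ≈ 0.75.


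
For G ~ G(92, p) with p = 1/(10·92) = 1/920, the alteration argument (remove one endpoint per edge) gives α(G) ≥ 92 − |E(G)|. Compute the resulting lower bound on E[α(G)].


E[|E(G)|] = C(92, 2)·p = 4186 · (1/920) = 91/20.
E[α(G)] ≥ n − E[|E(G)|] = 92 − 91/20 = 1749/20.
Numerically: ≈ 87.450.
(This is only a lower bound; the true E[α(G)] may be larger.)

E[α(G)] ≥ 1749/20 ≈ 87.450.


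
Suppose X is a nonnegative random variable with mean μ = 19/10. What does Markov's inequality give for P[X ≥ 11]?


μ = E[X] = 19/10, a = 11.
Markov: P[X ≥ 11] ≤ μ/a = (19/10)/11 = 19/110.
Numerically: ≈ 0.1727.
(Since a = 11 > μ = 1.9000, the bound 19/110 is < 1 and informative.)

P[X ≥ 11] ≤ 19/110 ≈ 0.1727.


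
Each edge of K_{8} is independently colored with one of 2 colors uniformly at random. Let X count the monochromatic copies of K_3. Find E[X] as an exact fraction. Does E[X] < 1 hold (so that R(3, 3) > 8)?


E[X] = C(8, 3) · 2^{1 − 3} = 56 · 2^{−2} = 56/4.
As a reduced fraction: E[X] = 14 ≈ 14.0000000.
Is E[X] < 1? NO.
Since E[X] ≥ 1, the first-moment bound is inconclusive at n = 8; it does NOT by itself certify R(3, 3) > 8.

E[X] = 14 ≈ 14.0000000; E[X] ≥ 1; first-moment method inconclusive here.


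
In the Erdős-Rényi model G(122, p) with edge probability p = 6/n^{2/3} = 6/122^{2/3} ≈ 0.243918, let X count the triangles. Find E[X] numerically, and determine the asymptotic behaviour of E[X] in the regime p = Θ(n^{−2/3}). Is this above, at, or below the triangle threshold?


Number of potential triangles: C(122, 3) = 295240.
Each occurs with probability p³ ≈ (0.243918)³ ≈ 1.45122279e-02.
By linearity: E[X] = C(122, 3)·p³ ≈ 295240 · 1.45122279e-02 ≈ 4284.590164.
Since α = 2/3 < 1, p = c/n^{2/3} ≫ 1/n is above the triangle threshold p ~ 1/n. Asymptotically E[X] ~ (c³/6)·n^{3(1−α)} = (6³/6)·n^{1} → ∞; triangles are abundant w.h.p.

E[X] ≈ 4284.590164; in regime p = Θ(1/n^{2/3}) E[X] diverges (above the triangle threshold p ~ 1/n).


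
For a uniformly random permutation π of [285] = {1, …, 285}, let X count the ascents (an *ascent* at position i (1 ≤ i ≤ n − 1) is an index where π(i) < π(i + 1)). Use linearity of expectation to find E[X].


Write X = Σ X_I over i = 1, …, 284, with X_I the indicator of one ascent.
There are 284 indicators.
For each fixed i, the pair (π(i), π(i+1)) is a uniformly random ordered pair of distinct values from {1, …, 285}; by symmetry P[π(i) < π(i+1)] = 1/2.
By linearity: E[X] = 284 · (1/2) = (285 − 1) · (1/2) = 142 ≈ 142.000.

E[X] = 142 = 142.000.


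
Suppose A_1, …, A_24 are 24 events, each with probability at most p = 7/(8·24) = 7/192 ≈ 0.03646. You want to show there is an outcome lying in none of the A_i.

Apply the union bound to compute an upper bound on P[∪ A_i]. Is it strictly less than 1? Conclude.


Union bound: P[∪_{i=1}^{24} A_i] ≤ Σ_i P[A_i] ≤ 24·p = 24·(7/192) = 7/8.
Numerically: 7/8 ≈ 0.87500.
Is 7/8 < 1? YES.
Since P[∪ A_i] ≤ 7/8 < 1, the complement has P[∩ A_i^c] ≥ 1 − 7/8 = 1/8 > 0, so some outcome avoids every A_i.

24·p = 7/8 ≈ 0.87500; existence CERTIFIED by the union bound.


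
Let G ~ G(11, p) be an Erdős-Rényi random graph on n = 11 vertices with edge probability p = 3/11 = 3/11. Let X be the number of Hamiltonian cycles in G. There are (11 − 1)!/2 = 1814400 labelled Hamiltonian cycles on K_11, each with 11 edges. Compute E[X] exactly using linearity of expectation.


K_11 has (11 − 1)!/2 = 1814400 labelled Hamiltonian cycles.
For each such Hamiltonian cycle H, let X_H = 1 if all 11 edges of H are present in G. Then P[X_H = 1] = p^{11} = (3/11)^{11} = 177147/285311670611.
By linearity of expectation: E[X] = Σ_H E[X_H] = 1814400 · p^{11} = 1814400 · 177147/285311670611 = 321415516800/285311670611.
Numerically: E[X] ≈ 1.13.

E[X] = 1814400 · (3/11)^{11} = 321415516800/285311670611 ≈ 1.13.


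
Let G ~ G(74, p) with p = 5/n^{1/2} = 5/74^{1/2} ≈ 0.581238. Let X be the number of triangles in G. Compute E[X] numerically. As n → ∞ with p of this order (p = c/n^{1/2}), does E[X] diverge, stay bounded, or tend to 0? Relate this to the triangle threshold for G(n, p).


Number of potential triangles: C(74, 3) = 64824.
Each occurs with probability p³ ≈ (0.581238)³ ≈ 1.96364255e-01.
By linearity: E[X] = C(74, 3)·p³ ≈ 64824 · 1.96364255e-01 ≈ 12729.116442.
Since α = 1/2 < 1, p = c/n^{1/2} ≫ 1/n is above the triangle threshold p ~ 1/n. Asymptotically E[X] ~ (c³/6)·n^{3(1−α)} = (5³/6)·n^{1.5} → ∞; triangles are abundant w.h.p.

E[X] ≈ 12729.116442; in regime p = Θ(1/n^{1/2}) E[X] diverges (above the triangle threshold p ~ 1/n).


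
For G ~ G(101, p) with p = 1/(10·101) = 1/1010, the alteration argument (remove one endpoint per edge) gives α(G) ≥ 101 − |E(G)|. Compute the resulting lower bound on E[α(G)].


E[|E(G)|] = C(101, 2)·p = 5050 · (1/1010) = 5.
E[α(G)] ≥ n − E[|E(G)|] = 101 − 5 = 96.
Numerically: ≈ 96.000000.
(This is only a lower bound; the true E[α(G)] may be larger.)

E[α(G)] ≥ 96 ≈ 96.000000.


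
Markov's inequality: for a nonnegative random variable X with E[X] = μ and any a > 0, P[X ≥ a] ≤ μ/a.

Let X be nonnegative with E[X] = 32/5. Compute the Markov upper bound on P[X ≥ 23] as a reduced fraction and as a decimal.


μ = E[X] = 32/5, a = 23.
Markov: P[X ≥ 23] ≤ μ/a = (32/5)/23 = 32/115.
Numerically: ≈ 0.278261.
(Since a = 23 > μ = 6.400000, the bound 32/115 is < 1 and informative.)

P[X ≥ 23] ≤ 32/115 ≈ 0.278261.


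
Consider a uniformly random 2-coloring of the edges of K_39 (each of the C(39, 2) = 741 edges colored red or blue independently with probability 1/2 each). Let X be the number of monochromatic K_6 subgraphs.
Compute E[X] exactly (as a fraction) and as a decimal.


Let X = Σ_S X_S over the C(39, 6) = 3262623 subsets S of size 6, where X_S = 1 if the K_6 on S is monochromatic.
For a fixed S, the K_6 on S has C(6, 2) = 15 edges. P[all 15 edges red] = (1/2)^15, and likewise for blue, so P[monochromatic] = 2·(1/2)^15 = 2^{1 − 15} = 1/16384.
Summing: E[X] = C(39, 6) · 2^{1 − 15} = 3262623 · 1/16384 = 3262623/16384.
Numerically: E[X] ≈ 199.135.

E[X] = C(39,6)·2^(1−C(6,2)) = 3262623/16384 ≈ 199.135.


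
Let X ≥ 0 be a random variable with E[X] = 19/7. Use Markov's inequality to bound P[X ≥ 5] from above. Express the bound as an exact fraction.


μ = E[X] = 19/7, a = 5.
Markov: P[X ≥ 5] ≤ μ/a = (19/7)/5 = 19/35.
Numerically: ≈ 0.5429.
(Since a = 5 > μ = 2.7143, the bound 19/35 is < 1 and informative.)

P[X ≥ 5] ≤ 19/35 ≈ 0.5429.


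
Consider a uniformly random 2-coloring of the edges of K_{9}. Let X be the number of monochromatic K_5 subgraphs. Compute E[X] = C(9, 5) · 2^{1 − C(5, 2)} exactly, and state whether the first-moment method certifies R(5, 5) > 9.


E[X] = C(9, 5) · 2^{1 − 10} = 126 · 2^{−9} = 126/512.
As a reduced fraction: E[X] = 63/256 ≈ 0.246094.
Is E[X] < 1? YES.
Since E[X] < 1, there exists a 2-coloring of K_{9} with no monochromatic K_5; hence R(5, 5) > 9.

E[X] = 63/256 ≈ 0.246094; E[X] < 1, so R(5, 5) > 9.


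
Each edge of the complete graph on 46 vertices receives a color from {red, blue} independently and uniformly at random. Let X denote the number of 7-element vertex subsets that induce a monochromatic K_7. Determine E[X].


Let X = Σ_S X_S over the C(46, 7) = 53524680 subsets S of size 7, where X_S = 1 if the K_7 on S is monochromatic.
For a fixed S, the K_7 on S has C(7, 2) = 21 edges. P[all 21 edges red] = (1/2)^21, and likewise for blue, so P[monochromatic] = 2·(1/2)^21 = 2^{1 − 21} = 1/1048576.
Summing: E[X] = C(46, 7) · 2^{1 − 21} = 53524680 · 1/1048576 = 6690585/131072.
Numerically: E[X] ≈ 51.0451.

E[X] = C(46,7)·2^(1−C(7,2)) = 6690585/131072 ≈ 51.0451.


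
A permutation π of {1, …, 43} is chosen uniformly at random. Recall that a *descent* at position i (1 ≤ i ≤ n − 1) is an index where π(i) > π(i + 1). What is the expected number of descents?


Write X = Σ X_I over i = 1, …, 42, with X_I the indicator of one descent.
There are 42 indicators.
For each fixed i, the pair (π(i), π(i+1)) is a uniformly random ordered pair of distinct values from {1, …, 43}; by symmetry P[π(i) > π(i+1)] = 1/2.
By linearity: E[X] = 42 · (1/2) = (43 − 1) · (1/2) = 21 ≈ 21.000000.

E[X] = 21 = 21.000000.


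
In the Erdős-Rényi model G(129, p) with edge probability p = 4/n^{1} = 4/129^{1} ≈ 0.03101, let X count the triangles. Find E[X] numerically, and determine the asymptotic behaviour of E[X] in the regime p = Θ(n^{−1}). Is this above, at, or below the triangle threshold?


Number of potential triangles: C(129, 3) = 349504.
Each occurs with probability p³ ≈ (0.03101)³ ≈ 2.981335e-05.
By linearity: E[X] = C(129, 3)·p³ ≈ 349504 · 2.981335e-05 ≈ 10.4199.
Here α = 1, so p = 4/n is exactly at the triangle threshold p ~ 1/n. Asymptotically E[X] → c³/6 = 4³/6 = 32/3 ≈ 10.6667, a bounded constant. In this regime the triangle count is asymptotically Poisson(c³/6).

E[X] ≈ 10.4199; in regime p = Θ(1/n^{1}) E[X] stays bounded (at the triangle threshold p ~ 1/n).


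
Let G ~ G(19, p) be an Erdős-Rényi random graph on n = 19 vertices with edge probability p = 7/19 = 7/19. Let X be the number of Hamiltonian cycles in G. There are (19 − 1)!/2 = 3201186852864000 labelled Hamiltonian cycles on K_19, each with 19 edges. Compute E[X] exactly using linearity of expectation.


K_19 has (19 − 1)!/2 = 3201186852864000 labelled Hamiltonian cycles.
For each such Hamiltonian cycle H, let X_H = 1 if all 19 edges of H are present in G. Then P[X_H = 1] = p^{19} = (7/19)^{19} = 11398895185373143/1978419655660313589123979.
Summing the indicators: E[X] = Σ_H E[X_H] = 3201186852864000 · p^{19} = 3201186852864000 · 11398895185373143/1978419655660313589123979 = 36489993404591253525678231552000/1978419655660313589123979.
Numerically: E[X] ≈ 1.8444e+07.

E[X] = 3201186852864000 · (7/19)^{19} = 36489993404591253525678231552000/1978419655660313589123979 ≈ 1.8444e+07.


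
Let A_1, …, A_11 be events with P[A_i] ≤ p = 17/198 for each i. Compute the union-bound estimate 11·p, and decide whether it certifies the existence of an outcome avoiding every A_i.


Union bound: P[∪_{i=1}^{11} A_i] ≤ Σ_i P[A_i] ≤ 11·p = 11·(17/198) = 17/18.
Numerically: 17/18 ≈ 0.9444444.
Is 17/18 < 1? YES.
Since P[∪ A_i] ≤ 17/18 < 1, the complement has P[∩ A_i^c] ≥ 1 − 17/18 = 1/18 > 0, so some outcome avoids every A_i.

11·p = 17/18 ≈ 0.9444444; existence CERTIFIED by the union bound.


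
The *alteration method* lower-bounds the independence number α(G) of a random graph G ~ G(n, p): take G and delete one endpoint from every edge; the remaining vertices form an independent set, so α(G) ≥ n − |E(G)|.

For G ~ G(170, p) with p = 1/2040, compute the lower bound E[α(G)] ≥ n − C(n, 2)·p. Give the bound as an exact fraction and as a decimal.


E[|E(G)|] = C(170, 2)·p = 14365 · (1/2040) = 169/24.
E[α(G)] ≥ n − E[|E(G)|] = 170 − 169/24 = 3911/24.
Numerically: ≈ 162.958333.
(This is only a lower bound; the true E[α(G)] may be larger.)

E[α(G)] ≥ 3911/24 ≈ 162.958333.


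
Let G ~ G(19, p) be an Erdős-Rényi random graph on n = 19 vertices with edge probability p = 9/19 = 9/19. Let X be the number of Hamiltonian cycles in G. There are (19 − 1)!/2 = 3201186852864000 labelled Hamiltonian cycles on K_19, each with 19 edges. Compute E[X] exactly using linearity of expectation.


K_19 has (19 − 1)!/2 = 3201186852864000 labelled Hamiltonian cycles.
For each such Hamiltonian cycle H, let X_H = 1 if all 19 edges of H are present in G. Then P[X_H = 1] = p^{19} = (9/19)^{19} = 1350851717672992089/1978419655660313589123979.
By linearity of expectation: E[X] = Σ_H E[X_H] = 3201186852864000 · p^{19} = 3201186852864000 · 1350851717672992089/1978419655660313589123979 = 4324328758783534194876278992896000/1978419655660313589123979.
Numerically: E[X] ≈ 2.186e+09.

E[X] = 3201186852864000 · (9/19)^{19} = 4324328758783534194876278992896000/1978419655660313589123979 ≈ 2.186e+09.


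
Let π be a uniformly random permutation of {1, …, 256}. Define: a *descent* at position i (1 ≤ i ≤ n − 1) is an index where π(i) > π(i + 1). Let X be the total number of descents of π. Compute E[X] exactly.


Write X = Σ X_I over i = 1, …, 255, with X_I the indicator of one descent.
There are 255 indicators.
For each fixed i, the pair (π(i), π(i+1)) is a uniformly random ordered pair of distinct values from {1, …, 256}; by symmetry P[π(i) > π(i+1)] = 1/2.
By linearity: E[X] = 255 · (1/2) = (256 − 1) · (1/2) = 255/2 ≈ 127.500.

E[X] = 255/2 = 127.500.


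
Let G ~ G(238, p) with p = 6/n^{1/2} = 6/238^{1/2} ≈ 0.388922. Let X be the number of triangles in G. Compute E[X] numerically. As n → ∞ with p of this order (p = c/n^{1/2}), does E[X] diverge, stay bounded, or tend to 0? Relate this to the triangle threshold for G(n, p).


Number of potential triangles: C(238, 3) = 2218636.
Each occurs with probability p³ ≈ (0.388922)³ ≈ 5.88285732e-02.
By linearity: E[X] = C(238, 3)·p³ ≈ 2218636 · 5.88285732e-02 ≈ 130519.190397.
Since α = 1/2 < 1, p = c/n^{1/2} ≫ 1/n is above the triangle threshold p ~ 1/n. Asymptotically E[X] ~ (c³/6)·n^{3(1−α)} = (6³/6)·n^{1.5} → ∞; triangles are abundant w.h.p.

E[X] ≈ 130519.190397; in regime p = Θ(1/n^{1/2}) E[X] diverges (above the triangle threshold p ~ 1/n).


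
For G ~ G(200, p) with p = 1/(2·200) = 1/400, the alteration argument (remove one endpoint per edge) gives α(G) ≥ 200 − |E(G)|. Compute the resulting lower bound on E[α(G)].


E[|E(G)|] = C(200, 2)·p = 19900 · (1/400) = 199/4.
E[α(G)] ≥ n − E[|E(G)|] = 200 − 199/4 = 601/4.
Numerically: ≈ 150.250000.
(This is only a lower bound; the true E[α(G)] may be larger.)

E[α(G)] ≥ 601/4 ≈ 150.250000.


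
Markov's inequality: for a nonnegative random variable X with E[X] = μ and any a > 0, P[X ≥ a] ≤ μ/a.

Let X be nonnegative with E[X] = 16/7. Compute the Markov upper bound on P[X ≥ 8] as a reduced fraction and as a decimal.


μ = E[X] = 16/7, a = 8.
Markov: P[X ≥ 8] ≤ μ/a = (16/7)/8 = 2/7.
Numerically: ≈ 0.2857.
(Since a = 8 > μ = 2.2857, the bound 2/7 is < 1 and informative.)

P[X ≥ 8] ≤ 2/7 ≈ 0.2857.


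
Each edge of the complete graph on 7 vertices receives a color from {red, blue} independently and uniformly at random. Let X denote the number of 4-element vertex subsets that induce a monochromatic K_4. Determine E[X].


Let X = Σ_S X_S over the C(7, 4) = 35 subsets S of size 4, where X_S = 1 if the K_4 on S is monochromatic.
For a fixed S, the K_4 on S has C(4, 2) = 6 edges. P[all 6 edges red] = (1/2)^6, and likewise for blue, so P[monochromatic] = 2·(1/2)^6 = 2^{1 − 6} = 1/32.
By linearity: E[X] = C(7, 4) · 2^{1 − 6} = 35 · 1/32 = 35/32.
Numerically: E[X] ≈ 1.094.

E[X] = C(7,4)·2^(1−C(4,2)) = 35/32 ≈ 1.094.


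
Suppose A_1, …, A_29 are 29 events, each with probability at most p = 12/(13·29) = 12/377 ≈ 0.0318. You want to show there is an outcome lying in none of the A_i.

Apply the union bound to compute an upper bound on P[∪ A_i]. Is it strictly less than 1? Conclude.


Union bound: P[∪_{i=1}^{29} A_i] ≤ Σ_i P[A_i] ≤ 29·p = 29·(12/377) = 12/13.
Numerically: 12/13 ≈ 0.9231.
Is 12/13 < 1? YES.
Since P[∪ A_i] ≤ 12/13 < 1, the complement has P[∩ A_i^c] ≥ 1 − 12/13 = 1/13 > 0, so some outcome avoids every A_i.

29·p = 12/13 ≈ 0.9231; existence CERTIFIED by the union bound.


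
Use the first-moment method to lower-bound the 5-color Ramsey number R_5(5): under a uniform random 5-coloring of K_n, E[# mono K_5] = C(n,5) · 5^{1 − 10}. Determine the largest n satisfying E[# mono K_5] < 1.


We need C(n, 5) · 5^{1 − 10} < 1, i.e. C(n, 5) < 5^{10 − 1} = 1953125.
Check values of n near the boundary:
  n = 45: C(45, 5) = 1221759; 1221759 < 1953125? YES
  n = 46: C(46, 5) = 1370754; 1370754 < 1953125? YES
  n = 47: C(47, 5) = 1533939; 1533939 < 1953125? YES
  n = 48: C(48, 5) = 1712304; 1712304 < 1953125? YES
  n = 49: C(49, 5) = 1906884; 1906884 < 1953125? YES
  n = 50: C(50, 5) = 2118760; 2118760 < 1953125? NO
  n = 51: C(51, 5) = 2349060; 2349060 < 1953125? NO
The largest n with C(n, 5) < 1953125 is n = 49 (where E[X] = 1906884/1953125 ≈ 0.9763246). Hence R_5(5) > 49, i.e. R_5(5) ≥ 50.

Largest n = 49; hence R_5(5) > 49.


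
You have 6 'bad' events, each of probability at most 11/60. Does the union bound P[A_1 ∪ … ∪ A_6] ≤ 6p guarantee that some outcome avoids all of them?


Union bound: P[∪_{i=1}^{6} A_i] ≤ Σ_i P[A_i] ≤ 6·p = 6·(11/60) = 11/10.
Numerically: 11/10 ≈ 1.10000.
Is 11/10 < 1? NO.
Since the bound 11/10 is ≥ 1, the union bound is uninformative here; it does NOT by itself certify existence.

6·p = 11/10 ≈ 1.10000; existence NOT certified by the union bound.


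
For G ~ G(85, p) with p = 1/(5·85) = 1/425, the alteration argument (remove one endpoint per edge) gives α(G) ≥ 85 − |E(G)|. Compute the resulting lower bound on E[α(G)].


E[|E(G)|] = C(85, 2)·p = 3570 · (1/425) = 42/5.
E[α(G)] ≥ n − E[|E(G)|] = 85 − 42/5 = 383/5.
Numerically: ≈ 76.6000.
(This is only a lower bound; the true E[α(G)] may be larger.)

E[α(G)] ≥ 383/5 ≈ 76.6000.


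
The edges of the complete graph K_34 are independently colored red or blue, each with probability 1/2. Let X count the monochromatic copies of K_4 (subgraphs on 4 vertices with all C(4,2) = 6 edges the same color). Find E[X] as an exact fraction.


Let X = Σ_S X_S over the C(34, 4) = 46376 subsets S of size 4, where X_S = 1 if the K_4 on S is monochromatic.
For a fixed S, the K_4 on S has C(4, 2) = 6 edges. P[all 6 edges red] = (1/2)^6, and likewise for blue, so P[monochromatic] = 2·(1/2)^6 = 2^{1 − 6} = 1/32.
By linearity: E[X] = C(34, 4) · 2^{1 − 6} = 46376 · 1/32 = 5797/4.
Numerically: E[X] ≈ 1449.250.

E[X] = C(34,4)·2^(1−C(4,2)) = 5797/4 ≈ 1449.250.


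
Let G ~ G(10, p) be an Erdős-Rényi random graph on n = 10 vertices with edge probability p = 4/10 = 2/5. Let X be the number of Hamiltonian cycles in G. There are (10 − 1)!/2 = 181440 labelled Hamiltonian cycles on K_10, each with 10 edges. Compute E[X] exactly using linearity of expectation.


K_10 has (10 − 1)!/2 = 181440 labelled Hamiltonian cycles.
For each such Hamiltonian cycle H, let X_H = 1 if all 10 edges of H are present in G. Then P[X_H = 1] = p^{10} = (2/5)^{10} = 1024/9765625.
Summing the indicators: E[X] = Σ_H E[X_H] = 181440 · p^{10} = 181440 · 1024/9765625 = 37158912/1953125.
Numerically: E[X] ≈ 19.

E[X] = 181440 · (2/5)^{10} = 37158912/1953125 ≈ 19.


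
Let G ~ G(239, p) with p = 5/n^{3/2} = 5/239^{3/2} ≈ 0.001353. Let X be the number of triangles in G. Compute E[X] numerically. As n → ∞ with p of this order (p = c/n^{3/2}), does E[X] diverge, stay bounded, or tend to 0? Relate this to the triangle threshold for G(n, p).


Number of potential triangles: C(239, 3) = 2246839.
Each occurs with probability p³ ≈ (0.001353)³ ≈ 2.478104e-09.
By linearity: E[X] = C(239, 3)·p³ ≈ 2246839 · 2.478104e-09 ≈ 0.0056.
Since α = 3/2 > 1, p = c/n^{3/2} = o(1/n) is below the triangle threshold p ~ 1/n. Asymptotically E[X] ~ (c³/6)·n^{3(1−α)} = (5³/6)·n^{-1.5} → 0, so by Markov's inequality G has no triangles w.h.p.

E[X] ≈ 0.0056; in regime p = Θ(1/n^{3/2}) E[X] tends to 0 (below the triangle threshold p ~ 1/n).


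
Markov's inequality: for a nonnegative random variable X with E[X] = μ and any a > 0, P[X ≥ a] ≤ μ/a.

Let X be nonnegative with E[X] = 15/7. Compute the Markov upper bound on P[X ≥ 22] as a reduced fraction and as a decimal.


μ = E[X] = 15/7, a = 22.
Markov: P[X ≥ 22] ≤ μ/a = (15/7)/22 = 15/154.
Numerically: ≈ 0.0974.
(Since a = 22 > μ = 2.1429, the bound 15/154 is < 1 and informative.)

P[X ≥ 22] ≤ 15/154 ≈ 0.0974.


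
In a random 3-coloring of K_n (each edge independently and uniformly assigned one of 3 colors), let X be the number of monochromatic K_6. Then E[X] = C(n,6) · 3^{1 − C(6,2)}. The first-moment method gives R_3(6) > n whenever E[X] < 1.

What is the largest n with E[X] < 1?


We need C(n, 6) · 3^{1 − 15} < 1, i.e. C(n, 6) < 3^{15 − 1} = 4782969.
Check values of n near the boundary:
  n = 36: C(36, 6) = 1947792; 1947792 < 4782969? YES
  n = 37: C(37, 6) = 2324784; 2324784 < 4782969? YES
  n = 38: C(38, 6) = 2760681; 2760681 < 4782969? YES
  n = 39: C(39, 6) = 3262623; 3262623 < 4782969? YES
  n = 40: C(40, 6) = 3838380; 3838380 < 4782969? YES
  n = 41: C(41, 6) = 4496388; 4496388 < 4782969? YES
  n = 42: C(42, 6) = 5245786; 5245786 < 4782969? NO
  n = 43: C(43, 6) = 6096454; 6096454 < 4782969? NO
  n = 44: C(44, 6) = 7059052; 7059052 < 4782969? NO
The largest n with C(n, 6) < 4782969 is n = 41 (where E[X] = 1498796/1594323 ≈ 0.9400830). Hence R_3(6) > 41, i.e. R_3(6) ≥ 42.

Largest n = 41; hence R_3(6) > 41.


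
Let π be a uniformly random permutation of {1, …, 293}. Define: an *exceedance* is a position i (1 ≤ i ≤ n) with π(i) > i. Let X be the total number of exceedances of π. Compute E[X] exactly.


Write X = Σ_{i=1}^{293} X_i, where X_i = 1_{π(i) > i}.
For each fixed i, π(i) is uniform over {1, …, 293} (marginal of a uniform permutation), so P[π(i) > i] = (n − i)/n. Summing: Σ_{i=1}^{293} (n − i)/n = (0 + 1 + … + 292)/293 = 293(293 − 1)/(2·293) = (293 − 1)/2.
Hence E[X] = Σ_{i=1}^{293} (293 − i)/293 = 146 ≈ 146.000.

E[X] = 146 = 146.000.


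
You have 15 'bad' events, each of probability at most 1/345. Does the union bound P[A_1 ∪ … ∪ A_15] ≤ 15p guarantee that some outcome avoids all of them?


Union bound: P[∪_{i=1}^{15} A_i] ≤ Σ_i P[A_i] ≤ 15·p = 15·(1/345) = 1/23.
Numerically: 1/23 ≈ 0.043478.
Is 1/23 < 1? YES.
Since P[∪ A_i] ≤ 1/23 < 1, the complement has P[∩ A_i^c] ≥ 1 − 1/23 = 22/23 > 0, so some outcome avoids every A_i.

15·p = 1/23 ≈ 0.043478; existence CERTIFIED by the union bound.


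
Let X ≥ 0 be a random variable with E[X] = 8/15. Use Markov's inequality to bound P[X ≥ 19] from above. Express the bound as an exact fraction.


μ = E[X] = 8/15, a = 19.
Markov: P[X ≥ 19] ≤ μ/a = (8/15)/19 = 8/285.
Numerically: ≈ 0.028070.
(Since a = 19 > μ = 0.533333, the bound 8/285 is < 1 and informative.)

P[X ≥ 19] ≤ 8/285 ≈ 0.028070.


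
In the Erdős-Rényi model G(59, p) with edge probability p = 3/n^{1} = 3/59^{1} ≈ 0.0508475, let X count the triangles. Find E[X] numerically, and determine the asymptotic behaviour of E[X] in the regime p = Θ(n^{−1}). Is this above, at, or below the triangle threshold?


Number of potential triangles: C(59, 3) = 32509.
Each occurs with probability p³ ≈ (0.0508475)³ ≈ 1.31464268e-04.
By linearity: E[X] = C(59, 3)·p³ ≈ 32509 · 1.31464268e-04 ≈ 4.273772.
Here α = 1, so p = 3/n is exactly at the triangle threshold p ~ 1/n. Asymptotically E[X] → c³/6 = 3³/6 = 9/2 ≈ 4.500000, a bounded constant. In this regime the triangle count is asymptotically Poisson(c³/6).

E[X] ≈ 4.273772; in regime p = Θ(1/n^{1}) E[X] stays bounded (at the triangle threshold p ~ 1/n).


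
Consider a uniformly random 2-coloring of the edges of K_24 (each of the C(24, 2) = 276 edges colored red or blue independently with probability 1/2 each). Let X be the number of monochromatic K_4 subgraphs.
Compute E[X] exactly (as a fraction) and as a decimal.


Let X = Σ_S X_S over the C(24, 4) = 10626 subsets S of size 4, where X_S = 1 if the K_4 on S is monochromatic.
For a fixed S, the K_4 on S has C(4, 2) = 6 edges. P[all 6 edges red] = (1/2)^6, and likewise for blue, so P[monochromatic] = 2·(1/2)^6 = 2^{1 − 6} = 1/32.
By linearity of expectation: E[X] = C(24, 4) · 2^{1 − 6} = 10626 · 1/32 = 5313/16.
Numerically: E[X] ≈ 332.0625.

E[X] = C(24,4)·2^(1−C(4,2)) = 5313/16 ≈ 332.0625.


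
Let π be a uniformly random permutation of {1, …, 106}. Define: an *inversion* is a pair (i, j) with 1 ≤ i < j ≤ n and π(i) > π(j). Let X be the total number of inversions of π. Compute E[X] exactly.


Write X = Σ X_I over the C(106, 2) = 5565 pairs i < j, with X_I the indicator of one inversion.
There are 5565 indicators.
For each fixed pair i < j, the values π(i) and π(j) are two distinct elements of {1, …, 106} in uniformly random order; by symmetry P[π(i) > π(j)] = 1/2.
By linearity: E[X] = 5565 · (1/2) = C(106, 2) · (1/2) = 5565/2 = 5565/2 ≈ 2782.5000.

E[X] = 5565/2 = 2782.5000.


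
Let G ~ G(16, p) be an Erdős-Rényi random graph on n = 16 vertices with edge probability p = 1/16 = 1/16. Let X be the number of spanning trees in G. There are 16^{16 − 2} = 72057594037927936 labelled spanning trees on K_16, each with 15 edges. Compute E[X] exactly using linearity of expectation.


K_16 has 16^{16 − 2} = 72057594037927936 labelled spanning trees.
For each such spanning tree H, let X_H = 1 if all 15 edges of H are present in G. Then P[X_H = 1] = p^{15} = (1/16)^{15} = 1/1152921504606846976.
Summing the indicators: E[X] = Σ_H E[X_H] = 72057594037927936 · p^{15} = 72057594037927936 · 1/1152921504606846976 = 1/16.
Numerically: E[X] ≈ 0.0625.

E[X] = 72057594037927936 · (1/16)^{15} = 1/16 ≈ 0.0625.


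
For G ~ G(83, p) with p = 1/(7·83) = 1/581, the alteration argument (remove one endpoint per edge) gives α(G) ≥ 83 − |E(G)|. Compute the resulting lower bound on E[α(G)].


E[|E(G)|] = C(83, 2)·p = 3403 · (1/581) = 41/7.
E[α(G)] ≥ n − E[|E(G)|] = 83 − 41/7 = 540/7.
Numerically: ≈ 77.14286.
(This is only a lower bound; the true E[α(G)] may be larger.)

E[α(G)] ≥ 540/7 ≈ 77.14286.


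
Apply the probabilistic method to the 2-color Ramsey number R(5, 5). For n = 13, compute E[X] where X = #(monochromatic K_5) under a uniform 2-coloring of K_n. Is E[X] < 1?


E[X] = C(13, 5) · 2^{1 − 10} = 1287 · 2^{−9} = 1287/512.
As a reduced fraction: E[X] = 1287/512 ≈ 2.514.
Is E[X] < 1? NO.
Since E[X] ≥ 1, the first-moment bound is inconclusive at n = 13; it does NOT by itself certify R(5, 5) > 13.

E[X] = 1287/512 ≈ 2.514; E[X] ≥ 1; first-moment method inconclusive here.


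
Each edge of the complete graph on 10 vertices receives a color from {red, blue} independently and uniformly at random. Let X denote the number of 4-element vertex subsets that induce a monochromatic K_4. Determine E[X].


Let X = Σ_S X_S over the C(10, 4) = 210 subsets S of size 4, where X_S = 1 if the K_4 on S is monochromatic.
For a fixed S, the K_4 on S has C(4, 2) = 6 edges. P[all 6 edges red] = (1/2)^6, and likewise for blue, so P[monochromatic] = 2·(1/2)^6 = 2^{1 − 6} = 1/32.
By linearity: E[X] = C(10, 4) · 2^{1 − 6} = 210 · 1/32 = 105/16.
Numerically: E[X] ≈ 6.562500.

E[X] = C(10,4)·2^(1−C(4,2)) = 105/16 ≈ 6.562500.


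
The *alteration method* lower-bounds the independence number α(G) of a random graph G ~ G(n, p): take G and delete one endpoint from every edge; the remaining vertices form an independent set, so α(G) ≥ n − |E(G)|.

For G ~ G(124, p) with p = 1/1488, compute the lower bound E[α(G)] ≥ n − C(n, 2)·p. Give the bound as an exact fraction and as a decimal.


E[|E(G)|] = C(124, 2)·p = 7626 · (1/1488) = 41/8.
E[α(G)] ≥ n − E[|E(G)|] = 124 − 41/8 = 951/8.
Numerically: ≈ 118.87500.
(This is only a lower bound; the true E[α(G)] may be larger.)

E[α(G)] ≥ 951/8 ≈ 118.87500.


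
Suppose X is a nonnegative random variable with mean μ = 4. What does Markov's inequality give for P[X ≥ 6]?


μ = E[X] = 4, a = 6.
Markov: P[X ≥ 6] ≤ μ/a = (4)/6 = 2/3.
Numerically: ≈ 0.667.
(Since a = 6 > μ = 4.000, the bound 2/3 is < 1 and informative.)

P[X ≥ 6] ≤ 2/3 ≈ 0.667.


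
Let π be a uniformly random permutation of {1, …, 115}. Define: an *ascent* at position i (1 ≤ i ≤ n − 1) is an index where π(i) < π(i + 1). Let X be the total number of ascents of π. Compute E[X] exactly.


Write X = Σ X_I over i = 1, …, 114, with X_I the indicator of one ascent.
There are 114 indicators.
For each fixed i, the pair (π(i), π(i+1)) is a uniformly random ordered pair of distinct values from {1, …, 115}; by symmetry P[π(i) < π(i+1)] = 1/2.
By linearity: E[X] = 114 · (1/2) = (115 − 1) · (1/2) = 57 ≈ 57.0000.

E[X] = 57 = 57.0000.


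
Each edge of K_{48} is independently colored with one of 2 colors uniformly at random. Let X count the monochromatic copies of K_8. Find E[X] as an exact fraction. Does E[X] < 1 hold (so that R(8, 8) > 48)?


E[X] = C(48, 8) · 2^{1 − 28} = 377348994 · 2^{−27} = 377348994/134217728.
As a reduced fraction: E[X] = 188674497/67108864 ≈ 2.8114691.
Is E[X] < 1? NO.
Since E[X] ≥ 1, the first-moment bound is inconclusive at n = 48; it does NOT by itself certify R(8, 8) > 48.

E[X] = 188674497/67108864 ≈ 2.8114691; E[X] ≥ 1; first-moment method inconclusive here.


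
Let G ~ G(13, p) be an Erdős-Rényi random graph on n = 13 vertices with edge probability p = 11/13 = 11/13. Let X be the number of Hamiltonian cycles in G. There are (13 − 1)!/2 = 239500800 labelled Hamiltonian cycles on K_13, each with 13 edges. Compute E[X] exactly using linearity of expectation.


K_13 has (13 − 1)!/2 = 239500800 labelled Hamiltonian cycles.
For each such Hamiltonian cycle H, let X_H = 1 if all 13 edges of H are present in G. Then P[X_H = 1] = p^{13} = (11/13)^{13} = 34522712143931/302875106592253.
By linearity of expectation: E[X] = Σ_H E[X_H] = 239500800 · p^{13} = 239500800 · 34522712143931/302875106592253 = 8268217176641189644800/302875106592253.
Numerically: E[X] ≈ 2.7299e+07.

E[X] = 239500800 · (11/13)^{13} = 8268217176641189644800/302875106592253 ≈ 2.7299e+07.


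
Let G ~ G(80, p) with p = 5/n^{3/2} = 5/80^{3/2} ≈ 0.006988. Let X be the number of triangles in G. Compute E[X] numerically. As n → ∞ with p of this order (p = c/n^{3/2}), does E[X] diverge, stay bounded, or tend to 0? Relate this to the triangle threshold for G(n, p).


Number of potential triangles: C(80, 3) = 82160.
Each occurs with probability p³ ≈ (0.006988)³ ≈ 3.411969e-07.
By linearity: E[X] = C(80, 3)·p³ ≈ 82160 · 3.411969e-07 ≈ 0.0280.
Since α = 3/2 > 1, p = c/n^{3/2} = o(1/n) is below the triangle threshold p ~ 1/n. Asymptotically E[X] ~ (c³/6)·n^{3(1−α)} = (5³/6)·n^{-1.5} → 0, so by Markov's inequality G has no triangles w.h.p.

E[X] ≈ 0.0280; in regime p = Θ(1/n^{3/2}) E[X] tends to 0 (below the triangle threshold p ~ 1/n).


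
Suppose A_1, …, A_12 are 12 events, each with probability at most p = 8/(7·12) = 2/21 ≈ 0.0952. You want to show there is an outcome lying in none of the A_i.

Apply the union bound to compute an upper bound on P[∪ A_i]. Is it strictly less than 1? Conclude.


Union bound: P[∪_{i=1}^{12} A_i] ≤ Σ_i P[A_i] ≤ 12·p = 12·(2/21) = 8/7.
Numerically: 8/7 ≈ 1.1429.
Is 8/7 < 1? NO.
Since the bound 8/7 is ≥ 1, the union bound is uninformative here; it does NOT by itself certify existence.

12·p = 8/7 ≈ 1.1429; existence NOT certified by the union bound.


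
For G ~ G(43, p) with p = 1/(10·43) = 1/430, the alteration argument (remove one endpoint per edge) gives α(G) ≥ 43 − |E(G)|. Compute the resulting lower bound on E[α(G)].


E[|E(G)|] = C(43, 2)·p = 903 · (1/430) = 21/10.
E[α(G)] ≥ n − E[|E(G)|] = 43 − 21/10 = 409/10.
Numerically: ≈ 40.90000.
(This is only a lower bound; the true E[α(G)] may be larger.)

E[α(G)] ≥ 409/10 ≈ 40.90000.


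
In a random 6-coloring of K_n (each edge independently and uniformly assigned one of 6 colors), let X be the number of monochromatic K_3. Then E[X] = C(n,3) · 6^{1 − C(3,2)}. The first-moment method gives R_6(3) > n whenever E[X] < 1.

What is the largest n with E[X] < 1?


We need C(n, 3) · 6^{1 − 3} < 1, i.e. C(n, 3) < 6^{3 − 1} = 36.
Check values of n near the boundary:
  n = 4: C(4, 3) = 4; 4 < 36? YES
  n = 5: C(5, 3) = 10; 10 < 36? YES
  n = 6: C(6, 3) = 20; 20 < 36? YES
  n = 7: C(7, 3) = 35; 35 < 36? YES
  n = 8: C(8, 3) = 56; 56 < 36? NO
The largest n with C(n, 3) < 36 is n = 7 (where E[X] = 35/36 ≈ 0.97222). Hence R_6(3) > 7, i.e. R_6(3) ≥ 8.

Largest n = 7; hence R_6(3) > 7.
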